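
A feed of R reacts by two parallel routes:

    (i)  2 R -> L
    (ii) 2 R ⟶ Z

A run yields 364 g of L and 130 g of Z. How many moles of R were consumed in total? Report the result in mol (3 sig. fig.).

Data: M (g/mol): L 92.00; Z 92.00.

n(L) = 364 / 92.00 = 3.957 mol
n(Z) = 130 / 92.00 = 1.413 mol
n(R) via (i) = (2/1)×3.957 = 7.914 mol
n(R) via (ii) = (2/1)×1.413 = 2.826 mol
total n(R) = 7.914 + 2.826 = 10.74 mol

10.7 mol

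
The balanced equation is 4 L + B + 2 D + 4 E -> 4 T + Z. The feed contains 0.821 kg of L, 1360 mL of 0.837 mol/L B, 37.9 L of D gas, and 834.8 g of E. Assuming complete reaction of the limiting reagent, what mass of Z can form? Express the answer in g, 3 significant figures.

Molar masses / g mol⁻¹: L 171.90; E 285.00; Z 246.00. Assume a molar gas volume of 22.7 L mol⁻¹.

180 g

n(L) = 0.8210×1000 / 171.90 = 4.776 mol
n(B) = 0.837 × 1360/1000 = 1.138 mol
n(D) = 37.90 / 22.7 = 1.670 mol
n(E) = 834.8 / 285.00 = 2.929 mol
n/ν for L = 4.776/4 = 1.194
n/ν for B = 1.138/1 = 1.138
n/ν for D = 1.670/2 = 0.8350
n/ν for E = 2.929/4 = 0.7323
Smallest n/ν is E → limiting reagent.
n(Z) = (1/4) × 2.929 = 0.7323 mol
mass = 0.7323 × 246.00 = 180.1 g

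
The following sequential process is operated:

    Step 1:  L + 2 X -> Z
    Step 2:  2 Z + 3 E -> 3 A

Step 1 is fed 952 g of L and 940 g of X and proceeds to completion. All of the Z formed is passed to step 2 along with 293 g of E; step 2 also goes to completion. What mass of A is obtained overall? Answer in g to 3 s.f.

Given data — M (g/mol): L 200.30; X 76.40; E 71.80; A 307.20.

Step 1:
n(L) = 952.0 / 200.30 = 4.753 mol
n(X) = 940.0 / 76.40 = 12.30 mol
n/ν → L: 4.753, X: 6.150; L is limiting.
n(Z) produced = (1/1) × 4.753 = 4.753 mol
Step 2:
n(Z) available = 4.753 mol
n(E) = 293.0 / 71.80 = 4.081 mol
n/ν → Z: 2.377, E: 1.360; E is limiting.
n(A) = (3/3) × 4.081 = 4.081 mol
mass = 4.081 × 307.20 = 1254 g

1250 g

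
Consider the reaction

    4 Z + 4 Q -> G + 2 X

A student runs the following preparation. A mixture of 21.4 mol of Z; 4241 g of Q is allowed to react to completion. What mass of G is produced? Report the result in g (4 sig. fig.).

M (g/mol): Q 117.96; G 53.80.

287.8 g

n(Z) = 21.40 mol
n(Q) = 4241 / 117.96 = 35.95 mol
n/ν for Z = 21.40/4 = 5.350
n/ν for Q = 35.95/4 = 8.988
Smallest n/ν is Z → limiting reagent.
n(G) = (1/4) × 21.40 = 5.350 mol
mass = 5.350 × 53.80 = 287.8 g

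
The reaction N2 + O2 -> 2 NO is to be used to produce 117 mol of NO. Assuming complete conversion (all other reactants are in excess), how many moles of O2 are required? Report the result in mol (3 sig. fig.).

n(NO) = 117.0 mol
n(O2) = (1/2) × 117.0 = 58.50 mol

58.5 mol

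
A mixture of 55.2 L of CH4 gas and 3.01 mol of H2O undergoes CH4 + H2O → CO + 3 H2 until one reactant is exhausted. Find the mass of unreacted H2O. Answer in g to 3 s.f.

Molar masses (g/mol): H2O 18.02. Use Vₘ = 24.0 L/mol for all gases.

n(CH4) = 55.20 / 24.0 = 2.300 mol
n(H2O) = 3.010 mol
n/ν for CH4 = 2.300/1 = 2.300
n/ν for H2O = 3.010/1 = 3.010
Smallest n/ν is CH4 → limiting reagent.
H2O consumed = (1/1) × 2.300 = 2.300 mol
H2O remaining = 3.010 − 2.300 = 0.7100 mol
mass = 0.7100 × 18.02 = 12.79 g

12.8 g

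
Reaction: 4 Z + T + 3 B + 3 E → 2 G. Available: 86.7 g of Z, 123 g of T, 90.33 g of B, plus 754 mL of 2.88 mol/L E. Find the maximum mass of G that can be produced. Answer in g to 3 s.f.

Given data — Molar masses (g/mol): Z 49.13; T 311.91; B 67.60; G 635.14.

501 g

n(Z) = 86.70 / 49.13 = 1.765 mol
n(T) = 123.0 / 311.91 = 0.3943 mol
n(B) = 90.33 / 67.60 = 1.336 mol
n(E) = 2.88 × 754.0/1000 = 2.172 mol
n/ν for Z = 1.765/4 = 0.4413
n/ν for T = 0.3943/1 = 0.3943
n/ν for B = 1.336/3 = 0.4453
n/ν for E = 2.172/3 = 0.7240
Smallest n/ν is T → limiting reagent.
n(G) = (2/1) × 0.3943 = 0.7886 mol
mass = 0.7886 × 635.14 = 500.9 g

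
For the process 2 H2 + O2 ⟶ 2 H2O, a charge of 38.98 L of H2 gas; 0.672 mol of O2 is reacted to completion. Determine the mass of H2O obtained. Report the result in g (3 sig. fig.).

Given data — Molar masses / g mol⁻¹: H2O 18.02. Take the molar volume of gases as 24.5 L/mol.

24.2 g

n(H2) = 38.98 / 24.5 = 1.591 mol
n(O2) = 0.6720 mol
n/ν for H2 = 1.591/2 = 0.7955
n/ν for O2 = 0.6720/1 = 0.6720
Smallest n/ν is O2 → limiting reagent.
n(H2O) = (2/1) × 0.6720 = 1.344 mol
mass = 1.344 × 18.02 = 24.22 g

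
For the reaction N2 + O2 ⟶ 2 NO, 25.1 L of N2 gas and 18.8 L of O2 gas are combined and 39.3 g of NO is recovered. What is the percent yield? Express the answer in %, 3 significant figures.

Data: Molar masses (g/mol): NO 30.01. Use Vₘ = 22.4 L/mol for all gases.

78.0 %

n(N2) = 25.10 / 22.4 = 1.121 mol
n(O2) = 18.80 / 22.4 = 0.8393 mol
n/ν → N2: 1.121, O2: 0.8393; O2 is limiting.
theoretical n(NO) = (2/1) × 0.8393 = 1.679 mol → 50.39 g
% yield = 39.3 / 50.39 × 100 = 77.99 %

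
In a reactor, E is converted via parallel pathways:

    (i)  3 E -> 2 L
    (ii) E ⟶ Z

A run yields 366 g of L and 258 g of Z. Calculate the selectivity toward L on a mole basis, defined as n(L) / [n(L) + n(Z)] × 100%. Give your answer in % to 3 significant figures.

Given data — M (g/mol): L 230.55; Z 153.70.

n(L) = 366 / 230.55 = 1.588 mol
n(Z) = 258 / 153.70 = 1.679 mol
selectivity = 1.588/(1.588+1.679) × 100 = 48.61 %

48.6 %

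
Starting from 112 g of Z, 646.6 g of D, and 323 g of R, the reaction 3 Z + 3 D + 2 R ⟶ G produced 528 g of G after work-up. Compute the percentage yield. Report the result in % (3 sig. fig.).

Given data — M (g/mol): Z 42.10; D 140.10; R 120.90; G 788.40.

n(Z) = 112.0 / 42.10 = 2.660 mol
n(D) = 646.6 / 140.10 = 4.615 mol
n(R) = 323.0 / 120.90 = 2.672 mol
n/ν for Z = 2.660/3 = 0.8867
n/ν for D = 4.615/3 = 1.538
n/ν for R = 2.672/2 = 1.336
Smallest n/ν is Z → limiting reagent.
theoretical n(G) = (1/3) × 2.660 = 0.8867 mol → 699.1 g
% yield = 528 / 699.1 × 100 = 75.53 %

75.5 %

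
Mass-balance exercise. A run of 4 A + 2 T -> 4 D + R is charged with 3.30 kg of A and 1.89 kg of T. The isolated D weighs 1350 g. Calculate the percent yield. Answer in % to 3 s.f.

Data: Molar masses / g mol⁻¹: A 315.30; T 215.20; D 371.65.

n(A) = 3.300×1000 / 315.30 = 10.47 mol
n(T) = 1.890×1000 / 215.20 = 8.783 mol
n/ν for A = 10.47/4 = 2.618
n/ν for T = 8.783/2 = 4.392
Smallest n/ν is A → limiting reagent.
theoretical n(D) = (4/4) × 10.47 = 10.47 mol → 3891 g
% yield = 1350 / 3891 × 100 = 34.70 %

34.7 %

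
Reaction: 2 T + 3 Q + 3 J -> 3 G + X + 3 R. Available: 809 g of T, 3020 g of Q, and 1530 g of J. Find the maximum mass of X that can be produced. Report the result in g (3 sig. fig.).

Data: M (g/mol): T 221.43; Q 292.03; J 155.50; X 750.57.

n(T) = 809.0 / 221.43 = 3.654 mol
n(Q) = 3020 / 292.03 = 10.34 mol
n(J) = 1530 / 155.50 = 9.839 mol
n/ν for T = 3.654/2 = 1.827
n/ν for Q = 10.34/3 = 3.447
n/ν for J = 9.839/3 = 3.280
Smallest n/ν is T → limiting reagent.
n(X) = (1/2) × 3.654 = 1.827 mol
mass = 1.827 × 750.57 = 1371 g

1370 g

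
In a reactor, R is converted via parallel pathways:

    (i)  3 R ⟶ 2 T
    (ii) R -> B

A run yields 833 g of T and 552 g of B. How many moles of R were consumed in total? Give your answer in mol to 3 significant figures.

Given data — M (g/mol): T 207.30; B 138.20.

n(T) = 833 / 207.30 = 4.018 mol
n(B) = 552 / 138.20 = 3.994 mol
n(R) via (i) = (3/2)×4.018 = 6.027 mol
n(R) via (ii) = (1/1)×3.994 = 3.994 mol
total n(R) = 6.027 + 3.994 = 10.02 mol

10.0 mol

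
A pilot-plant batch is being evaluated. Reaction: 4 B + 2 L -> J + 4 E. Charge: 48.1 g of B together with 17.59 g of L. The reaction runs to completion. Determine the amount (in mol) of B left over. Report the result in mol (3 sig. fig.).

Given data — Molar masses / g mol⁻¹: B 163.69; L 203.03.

0.121 mol

n(B) = 48.10 / 163.69 = 0.2938 mol
n(L) = 17.59 / 203.03 = 0.08664 mol
n/ν → B: 0.07345, L: 0.04332; L is limiting.
B consumed = (4/2) × 0.08664 = 0.1733 mol
B remaining = 0.2938 − 0.1733 = 0.1205 mol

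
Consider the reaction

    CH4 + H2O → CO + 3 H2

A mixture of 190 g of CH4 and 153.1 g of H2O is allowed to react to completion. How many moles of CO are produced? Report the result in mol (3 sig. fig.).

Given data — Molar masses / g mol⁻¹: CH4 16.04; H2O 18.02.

n(CH4) = 190.0 / 16.04 = 11.85 mol
n(H2O) = 153.1 / 18.02 = 8.496 mol
n/ν for CH4 = 11.85/1 = 11.85
n/ν for H2O = 8.496/1 = 8.496
Smallest n/ν is H2O → limiting reagent.
n(CO) = (1/1) × 8.496 = 8.496 mol

8.50 mol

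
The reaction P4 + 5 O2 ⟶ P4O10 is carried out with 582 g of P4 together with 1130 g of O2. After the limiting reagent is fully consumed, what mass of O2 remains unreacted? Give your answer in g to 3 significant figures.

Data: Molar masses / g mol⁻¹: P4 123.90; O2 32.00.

378 g

n(P4) = 582.0 / 123.90 = 4.697 mol
n(O2) = 1130 / 32.00 = 35.31 mol
n/ν for P4 = 4.697/1 = 4.697
n/ν for O2 = 35.31/5 = 7.062
Smallest n/ν is P4 → limiting reagent.
O2 consumed = (5/1) × 4.697 = 23.49 mol
O2 remaining = 35.31 − 23.49 = 11.82 mol
mass = 11.82 × 32.00 = 378.2 g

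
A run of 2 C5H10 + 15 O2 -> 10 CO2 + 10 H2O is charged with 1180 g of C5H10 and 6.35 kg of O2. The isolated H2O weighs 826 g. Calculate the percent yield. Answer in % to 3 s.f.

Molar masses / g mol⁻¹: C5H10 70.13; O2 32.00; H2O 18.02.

n(C5H10) = 1180 / 70.13 = 16.83 mol
n(O2) = 6.350×1000 / 32.00 = 198.4 mol
n/ν for C5H10 = 16.83/2 = 8.415
n/ν for O2 = 198.4/15 = 13.23
Smallest n/ν is C5H10 → limiting reagent.
theoretical n(H2O) = (10/2) × 16.83 = 84.15 mol → 1516 g
% yield = 826 / 1516 × 100 = 54.49 %

54.5 %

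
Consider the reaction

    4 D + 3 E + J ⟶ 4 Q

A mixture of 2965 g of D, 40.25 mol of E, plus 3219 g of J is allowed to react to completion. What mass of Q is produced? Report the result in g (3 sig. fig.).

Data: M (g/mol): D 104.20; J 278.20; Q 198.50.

n(D) = 2965 / 104.20 = 28.45 mol
n(E) = 40.25 mol
n(J) = 3219 / 278.20 = 11.57 mol
n/ν for D = 28.45/4 = 7.113
n/ν for E = 40.25/3 = 13.42
n/ν for J = 11.57/1 = 11.57
Smallest n/ν is D → limiting reagent.
n(Q) = (4/4) × 28.45 = 28.45 mol
mass = 28.45 × 198.50 = 5647 g

5650 g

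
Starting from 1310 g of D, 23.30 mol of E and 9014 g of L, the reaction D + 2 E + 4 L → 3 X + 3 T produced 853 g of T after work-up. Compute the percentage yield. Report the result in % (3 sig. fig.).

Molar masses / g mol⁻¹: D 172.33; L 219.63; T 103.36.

36.2 %

n(D) = 1310 / 172.33 = 7.602 mol
n(E) = 23.30 mol
n(L) = 9014 / 219.63 = 41.04 mol
n/ν for D = 7.602/1 = 7.602
n/ν for E = 23.30/2 = 11.65
n/ν for L = 41.04/4 = 10.26
Smallest n/ν is D → limiting reagent.
theoretical n(T) = (3/1) × 7.602 = 22.81 mol → 2358 g
% yield = 853 / 2358 × 100 = 36.17 %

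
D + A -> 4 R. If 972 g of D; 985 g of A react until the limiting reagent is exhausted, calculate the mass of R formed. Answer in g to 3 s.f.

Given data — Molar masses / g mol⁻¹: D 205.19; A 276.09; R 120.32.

n(D) = 972.0 / 205.19 = 4.737 mol
n(A) = 985.0 / 276.09 = 3.568 mol
n/ν for D = 4.737/1 = 4.737
n/ν for A = 3.568/1 = 3.568
Smallest n/ν is A → limiting reagent.
n(R) = (4/1) × 3.568 = 14.27 mol
mass = 14.27 × 120.32 = 1717 g

1720 g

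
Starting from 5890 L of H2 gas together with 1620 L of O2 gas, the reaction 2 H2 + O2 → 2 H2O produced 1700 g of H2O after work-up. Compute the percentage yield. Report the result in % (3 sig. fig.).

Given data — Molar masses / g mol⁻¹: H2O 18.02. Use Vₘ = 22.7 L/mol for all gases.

66.1 %

n(H2) = 5890 / 22.7 = 259.5 mol
n(O2) = 1620 / 22.7 = 71.37 mol
n/ν → H2: 129.8, O2: 71.37; O2 is limiting.
theoretical n(H2O) = (2/1) × 71.37 = 142.7 mol → 2571 g
% yield = 1700 / 2571 × 100 = 66.12 %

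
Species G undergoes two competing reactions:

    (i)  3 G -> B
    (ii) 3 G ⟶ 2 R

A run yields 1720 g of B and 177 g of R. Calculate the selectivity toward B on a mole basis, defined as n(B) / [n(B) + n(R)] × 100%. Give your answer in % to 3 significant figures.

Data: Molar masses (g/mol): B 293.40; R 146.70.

n(B) = 1720 / 293.40 = 5.862 mol
n(R) = 177 / 146.70 = 1.207 mol
selectivity = 5.862/(5.862+1.207) × 100 = 82.93 %

82.9 %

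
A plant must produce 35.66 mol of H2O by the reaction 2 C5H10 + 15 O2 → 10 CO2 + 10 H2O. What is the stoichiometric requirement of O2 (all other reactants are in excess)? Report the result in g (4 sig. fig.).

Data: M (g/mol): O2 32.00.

1712 g

n(H2O) = 35.66 mol
n(O2) = (15/10) × 35.66 = 53.49 mol
mass = 53.49 × 32.00 = 1712 g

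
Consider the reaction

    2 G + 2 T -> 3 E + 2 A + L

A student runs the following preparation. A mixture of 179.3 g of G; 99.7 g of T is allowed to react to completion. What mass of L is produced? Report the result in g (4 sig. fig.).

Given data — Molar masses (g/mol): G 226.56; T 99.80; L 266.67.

n(G) = 179.3 / 226.56 = 0.7914 mol
n(T) = 99.70 / 99.80 = 0.9990 mol
n/ν for G = 0.7914/2 = 0.3957
n/ν for T = 0.9990/2 = 0.4995
Smallest n/ν is G → limiting reagent.
n(L) = (1/2) × 0.7914 = 0.3957 mol
mass = 0.3957 × 266.67 = 105.5 g

105.5 g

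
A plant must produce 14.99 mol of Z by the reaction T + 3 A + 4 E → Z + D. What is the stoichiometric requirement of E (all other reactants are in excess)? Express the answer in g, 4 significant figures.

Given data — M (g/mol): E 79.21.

4749 g

n(Z) = 14.99 mol
n(E) = (4/1) × 14.99 = 59.96 mol
mass = 59.96 × 79.21 = 4749 g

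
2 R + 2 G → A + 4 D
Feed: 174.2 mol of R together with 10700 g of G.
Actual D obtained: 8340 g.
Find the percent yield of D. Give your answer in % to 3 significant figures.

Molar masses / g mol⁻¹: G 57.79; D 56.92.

42.1 %

n(R) = 174.2 mol
n(G) = 10700 / 57.79 = 185.2 mol
n/ν for R = 174.2/2 = 87.10
n/ν for G = 185.2/2 = 92.60
Smallest n/ν is R → limiting reagent.
theoretical n(D) = (4/2) × 174.2 = 348.4 mol → 19830 g
% yield = 8340 / 19830 × 100 = 42.06 %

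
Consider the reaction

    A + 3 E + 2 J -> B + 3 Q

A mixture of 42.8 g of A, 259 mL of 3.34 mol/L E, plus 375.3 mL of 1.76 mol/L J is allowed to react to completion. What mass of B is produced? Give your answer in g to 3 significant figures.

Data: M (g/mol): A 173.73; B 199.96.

n(A) = 42.80 / 173.73 = 0.2464 mol
n(E) = 3.34 × 259.0/1000 = 0.8651 mol
n(J) = 1.76 × 375.3/1000 = 0.6605 mol
n/ν → A: 0.2464, E: 0.2884, J: 0.3303; A is limiting.
n(B) = (1/1) × 0.2464 = 0.2464 mol
mass = 0.2464 × 199.96 = 49.27 g

49.3 g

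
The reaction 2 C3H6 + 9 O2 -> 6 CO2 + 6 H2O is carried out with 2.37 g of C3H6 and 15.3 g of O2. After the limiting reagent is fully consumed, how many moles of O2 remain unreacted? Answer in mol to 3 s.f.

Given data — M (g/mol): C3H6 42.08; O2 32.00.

n(C3H6) = 2.370 / 42.08 = 0.05632 mol
n(O2) = 15.30 / 32.00 = 0.4781 mol
n/ν for C3H6 = 0.05632/2 = 0.02816
n/ν for O2 = 0.4781/9 = 0.05312
Smallest n/ν is C3H6 → limiting reagent.
O2 consumed = (9/2) × 0.05632 = 0.2534 mol
O2 remaining = 0.4781 − 0.2534 = 0.2247 mol

0.225 mol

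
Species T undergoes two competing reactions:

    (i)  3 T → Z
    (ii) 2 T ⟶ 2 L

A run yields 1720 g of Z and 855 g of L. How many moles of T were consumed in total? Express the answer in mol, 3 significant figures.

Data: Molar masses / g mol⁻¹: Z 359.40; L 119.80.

21.5 mol

n(Z) = 1720 / 359.40 = 4.786 mol
n(L) = 855 / 119.80 = 7.137 mol
n(T) via (i) = (3/1)×4.786 = 14.36 mol
n(T) via (ii) = (2/2)×7.137 = 7.137 mol
total n(T) = 14.36 + 7.137 = 21.50 mol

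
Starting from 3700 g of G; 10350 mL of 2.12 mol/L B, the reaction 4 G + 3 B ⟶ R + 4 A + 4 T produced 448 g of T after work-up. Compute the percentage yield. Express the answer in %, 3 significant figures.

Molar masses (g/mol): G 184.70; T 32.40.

69.0 %

n(G) = 3700 / 184.70 = 20.03 mol
n(B) = 2.12 × 10350/1000 = 21.94 mol
n/ν for G = 20.03/4 = 5.008
n/ν for B = 21.94/3 = 7.313
Smallest n/ν is G → limiting reagent.
theoretical n(T) = (4/4) × 20.03 = 20.03 mol → 649.0 g
% yield = 448 / 649.0 × 100 = 69.03 %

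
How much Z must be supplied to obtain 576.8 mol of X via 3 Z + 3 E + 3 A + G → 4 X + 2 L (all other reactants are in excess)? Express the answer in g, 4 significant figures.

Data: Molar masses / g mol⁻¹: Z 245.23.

106100 g

n(X) = 576.8 mol
n(Z) = (3/4) × 576.8 = 432.6 mol
mass = 432.6 × 245.23 = 106100 g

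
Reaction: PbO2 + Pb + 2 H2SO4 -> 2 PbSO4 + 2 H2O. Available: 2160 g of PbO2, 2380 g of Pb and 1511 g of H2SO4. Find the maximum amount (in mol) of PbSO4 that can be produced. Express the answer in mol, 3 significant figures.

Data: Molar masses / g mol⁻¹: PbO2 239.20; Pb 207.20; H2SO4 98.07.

15.4 mol

n(PbO2) = 2160 / 239.20 = 9.030 mol
n(Pb) = 2380 / 207.20 = 11.49 mol
n(H2SO4) = 1511 / 98.07 = 15.41 mol
n/ν → PbO2: 9.030, Pb: 11.49, H2SO4: 7.705; H2SO4 is limiting.
n(PbSO4) = (2/2) × 15.41 = 15.41 mol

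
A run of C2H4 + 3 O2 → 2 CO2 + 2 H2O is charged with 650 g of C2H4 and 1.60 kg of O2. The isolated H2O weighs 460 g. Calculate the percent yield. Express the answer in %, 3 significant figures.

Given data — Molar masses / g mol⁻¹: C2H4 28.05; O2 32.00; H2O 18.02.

76.6 %

n(C2H4) = 650.0 / 28.05 = 23.17 mol
n(O2) = 1.600×1000 / 32.00 = 50.00 mol
n/ν for C2H4 = 23.17/1 = 23.17
n/ν for O2 = 50.00/3 = 16.67
Smallest n/ν is O2 → limiting reagent.
theoretical n(H2O) = (2/3) × 50.00 = 33.33 mol → 600.6 g
% yield = 460 / 600.6 × 100 = 76.59 %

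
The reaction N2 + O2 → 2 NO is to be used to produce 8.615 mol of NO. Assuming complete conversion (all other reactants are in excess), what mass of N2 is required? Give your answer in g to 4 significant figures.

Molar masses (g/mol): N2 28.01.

n(NO) = 8.615 mol
n(N2) = (1/2) × 8.615 = 4.308 mol
mass = 4.308 × 28.01 = 120.7 g

120.7 g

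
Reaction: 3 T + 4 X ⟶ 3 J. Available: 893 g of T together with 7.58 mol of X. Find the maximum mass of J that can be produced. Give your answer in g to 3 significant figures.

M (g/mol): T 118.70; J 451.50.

2570 g

n(T) = 893.0 / 118.70 = 7.523 mol
n(X) = 7.580 mol
n/ν for T = 7.523/3 = 2.508
n/ν for X = 7.580/4 = 1.895
Smallest n/ν is X → limiting reagent.
n(J) = (3/4) × 7.580 = 5.685 mol
mass = 5.685 × 451.50 = 2567 g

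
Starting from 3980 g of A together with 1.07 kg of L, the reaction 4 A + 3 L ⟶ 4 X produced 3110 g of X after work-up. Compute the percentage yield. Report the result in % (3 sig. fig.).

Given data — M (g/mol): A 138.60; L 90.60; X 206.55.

n(A) = 3980 / 138.60 = 28.72 mol
n(L) = 1.070×1000 / 90.60 = 11.81 mol
n/ν → A: 7.180, L: 3.937; L is limiting.
theoretical n(X) = (4/3) × 11.81 = 15.75 mol → 3253 g
% yield = 3110 / 3253 × 100 = 95.60 %

95.6 %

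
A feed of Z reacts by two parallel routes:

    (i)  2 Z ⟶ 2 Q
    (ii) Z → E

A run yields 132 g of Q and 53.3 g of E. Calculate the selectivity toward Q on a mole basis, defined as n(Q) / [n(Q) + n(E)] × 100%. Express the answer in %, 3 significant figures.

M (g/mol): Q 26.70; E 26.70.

n(Q) = 132 / 26.70 = 4.944 mol
n(E) = 53.3 / 26.70 = 1.996 mol
selectivity = 4.944/(4.944+1.996) × 100 = 71.24 %

71.2 %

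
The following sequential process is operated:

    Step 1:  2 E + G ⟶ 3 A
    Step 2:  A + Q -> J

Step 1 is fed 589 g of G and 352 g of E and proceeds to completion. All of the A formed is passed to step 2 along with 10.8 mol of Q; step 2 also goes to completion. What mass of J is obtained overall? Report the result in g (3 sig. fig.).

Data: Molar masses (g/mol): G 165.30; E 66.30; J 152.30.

Step 1:
n(G) = 589.0 / 165.30 = 3.563 mol
n(E) = 352.0 / 66.30 = 5.309 mol
n/ν → G: 3.563, E: 2.655; E is limiting.
n(A) produced = (3/2) × 5.309 = 7.964 mol
Step 2:
n(A) available = 7.964 mol
n(Q) = 10.80 mol
n/ν → A: 7.964, Q: 10.80; A is limiting.
n(J) = (1/1) × 7.964 = 7.964 mol
mass = 7.964 × 152.30 = 1213 g

1210 g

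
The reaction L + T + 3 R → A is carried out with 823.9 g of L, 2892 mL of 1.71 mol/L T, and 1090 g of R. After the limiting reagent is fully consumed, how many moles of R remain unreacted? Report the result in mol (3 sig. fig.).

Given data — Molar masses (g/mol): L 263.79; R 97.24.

1.84 mol

n(L) = 823.9 / 263.79 = 3.123 mol
n(T) = 1.71 × 2892/1000 = 4.945 mol
n(R) = 1090 / 97.24 = 11.21 mol
n/ν → L: 3.123, T: 4.945, R: 3.737; L is limiting.
R consumed = (3/1) × 3.123 = 9.369 mol
R remaining = 11.21 − 9.369 = 1.841 mol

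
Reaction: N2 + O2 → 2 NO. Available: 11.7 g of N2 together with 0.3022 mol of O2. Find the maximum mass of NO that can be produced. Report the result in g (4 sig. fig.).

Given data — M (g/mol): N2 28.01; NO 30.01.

n(N2) = 11.70 / 28.01 = 0.4177 mol
n(O2) = 0.3022 mol
n/ν for N2 = 0.4177/1 = 0.4177
n/ν for O2 = 0.3022/1 = 0.3022
Smallest n/ν is O2 → limiting reagent.
n(NO) = (2/1) × 0.3022 = 0.6044 mol
mass = 0.6044 × 30.01 = 18.14 g

18.14 g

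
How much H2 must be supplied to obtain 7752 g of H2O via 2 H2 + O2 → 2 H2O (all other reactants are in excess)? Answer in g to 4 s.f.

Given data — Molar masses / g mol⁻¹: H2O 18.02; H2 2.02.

869.0 g

n(H2O) = 7752 / 18.02 = 430.2 mol
n(H2) = (2/2) × 430.2 = 430.2 mol
mass = 430.2 × 2.02 = 869.0 g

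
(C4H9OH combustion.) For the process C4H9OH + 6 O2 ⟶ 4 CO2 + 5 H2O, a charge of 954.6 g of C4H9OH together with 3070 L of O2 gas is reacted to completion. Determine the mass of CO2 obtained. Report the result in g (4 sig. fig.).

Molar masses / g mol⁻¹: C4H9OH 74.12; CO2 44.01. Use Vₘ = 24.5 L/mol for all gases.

n(C4H9OH) = 954.6 / 74.12 = 12.88 mol
n(O2) = 3070 / 24.5 = 125.3 mol
n/ν for C4H9OH = 12.88/1 = 12.88
n/ν for O2 = 125.3/6 = 20.88
Smallest n/ν is C4H9OH → limiting reagent.
n(CO2) = (4/1) × 12.88 = 51.52 mol
mass = 51.52 × 44.01 = 2267 g

2267 g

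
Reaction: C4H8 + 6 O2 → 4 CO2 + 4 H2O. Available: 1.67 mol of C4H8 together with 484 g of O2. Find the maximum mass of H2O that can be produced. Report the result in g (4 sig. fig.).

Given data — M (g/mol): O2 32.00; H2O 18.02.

120.4 g

n(C4H8) = 1.670 mol
n(O2) = 484.0 / 32.00 = 15.13 mol
n/ν → C4H8: 1.670, O2: 2.522; C4H8 is limiting.
n(H2O) = (4/1) × 1.670 = 6.680 mol
mass = 6.680 × 18.02 = 120.4 g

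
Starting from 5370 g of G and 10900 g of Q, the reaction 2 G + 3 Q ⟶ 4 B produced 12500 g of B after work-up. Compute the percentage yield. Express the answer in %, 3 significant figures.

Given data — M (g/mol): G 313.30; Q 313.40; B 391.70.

93.1 %

n(G) = 5370 / 313.30 = 17.14 mol
n(Q) = 10900 / 313.40 = 34.78 mol
n/ν → G: 8.570, Q: 11.59; G is limiting.
theoretical n(B) = (4/2) × 17.14 = 34.28 mol → 13430 g
% yield = 12500 / 13430 × 100 = 93.08 %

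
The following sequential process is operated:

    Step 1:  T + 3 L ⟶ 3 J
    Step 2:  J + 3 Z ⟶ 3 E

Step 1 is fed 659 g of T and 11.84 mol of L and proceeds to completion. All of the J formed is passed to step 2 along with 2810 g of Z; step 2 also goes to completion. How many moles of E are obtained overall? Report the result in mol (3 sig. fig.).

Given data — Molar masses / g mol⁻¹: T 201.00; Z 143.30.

19.6 mol

Step 1:
n(T) = 659.0 / 201.00 = 3.279 mol
n(L) = 11.84 mol
n/ν → T: 3.279, L: 3.947; T is limiting.
n(J) produced = (3/1) × 3.279 = 9.837 mol
Step 2:
n(J) available = 9.837 mol
n(Z) = 2810 / 143.30 = 19.61 mol
n/ν → J: 9.837, Z: 6.537; Z is limiting.
n(E) = (3/3) × 19.61 = 19.61 mol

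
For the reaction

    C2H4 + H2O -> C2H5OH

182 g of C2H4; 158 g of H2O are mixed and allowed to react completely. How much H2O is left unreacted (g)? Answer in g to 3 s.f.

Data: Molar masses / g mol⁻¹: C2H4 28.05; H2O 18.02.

41.1 g

n(C2H4) = 182.0 / 28.05 = 6.488 mol
n(H2O) = 158.0 / 18.02 = 8.768 mol
n/ν → C2H4: 6.488, H2O: 8.768; C2H4 is limiting.
H2O consumed = (1/1) × 6.488 = 6.488 mol
H2O remaining = 8.768 − 6.488 = 2.280 mol
mass = 2.280 × 18.02 = 41.09 g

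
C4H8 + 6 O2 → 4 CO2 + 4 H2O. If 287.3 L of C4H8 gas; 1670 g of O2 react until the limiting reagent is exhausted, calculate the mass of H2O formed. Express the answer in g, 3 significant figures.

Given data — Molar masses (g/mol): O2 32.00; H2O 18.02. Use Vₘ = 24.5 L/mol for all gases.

627 g

n(C4H8) = 287.3 / 24.5 = 11.73 mol
n(O2) = 1670 / 32.00 = 52.19 mol
n/ν for C4H8 = 11.73/1 = 11.73
n/ν for O2 = 52.19/6 = 8.698
Smallest n/ν is O2 → limiting reagent.
n(H2O) = (4/6) × 52.19 = 34.79 mol
mass = 34.79 × 18.02 = 626.9 g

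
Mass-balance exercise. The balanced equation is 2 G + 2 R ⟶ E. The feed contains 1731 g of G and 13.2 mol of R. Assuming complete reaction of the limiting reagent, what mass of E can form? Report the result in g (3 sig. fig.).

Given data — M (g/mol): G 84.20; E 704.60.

4650 g

n(G) = 1731 / 84.20 = 20.56 mol
n(R) = 13.20 mol
n/ν for G = 20.56/2 = 10.28
n/ν for R = 13.20/2 = 6.600
Smallest n/ν is R → limiting reagent.
n(E) = (1/2) × 13.20 = 6.600 mol
mass = 6.600 × 704.60 = 4650 g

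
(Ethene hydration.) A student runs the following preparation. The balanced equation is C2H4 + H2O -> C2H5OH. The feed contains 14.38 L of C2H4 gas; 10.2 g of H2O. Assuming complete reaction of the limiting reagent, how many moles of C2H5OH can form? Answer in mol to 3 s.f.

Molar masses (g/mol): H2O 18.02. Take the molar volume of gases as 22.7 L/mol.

0.566 mol

n(C2H4) = 14.38 / 22.7 = 0.6335 mol
n(H2O) = 10.20 / 18.02 = 0.5660 mol
n/ν for C2H4 = 0.6335/1 = 0.6335
n/ν for H2O = 0.5660/1 = 0.5660
Smallest n/ν is H2O → limiting reagent.
n(C2H5OH) = (1/1) × 0.5660 = 0.5660 mol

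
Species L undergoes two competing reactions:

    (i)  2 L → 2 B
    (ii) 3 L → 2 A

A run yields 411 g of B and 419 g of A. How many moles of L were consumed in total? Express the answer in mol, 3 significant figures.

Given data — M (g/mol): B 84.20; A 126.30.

n(B) = 411 / 84.20 = 4.881 mol
n(A) = 419 / 126.30 = 3.317 mol
n(L) via (i) = (2/2)×4.881 = 4.881 mol
n(L) via (ii) = (3/2)×3.317 = 4.976 mol
total n(L) = 4.881 + 4.976 = 9.857 mol

9.86 mol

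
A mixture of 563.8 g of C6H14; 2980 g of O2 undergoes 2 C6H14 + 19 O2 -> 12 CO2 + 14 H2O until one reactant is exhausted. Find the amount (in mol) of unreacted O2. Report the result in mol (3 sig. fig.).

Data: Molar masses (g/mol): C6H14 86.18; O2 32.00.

31.0 mol

n(C6H14) = 563.8 / 86.18 = 6.542 mol
n(O2) = 2980 / 32.00 = 93.13 mol
n/ν for C6H14 = 6.542/2 = 3.271
n/ν for O2 = 93.13/19 = 4.902
Smallest n/ν is C6H14 → limiting reagent.
O2 consumed = (19/2) × 6.542 = 62.15 mol
O2 remaining = 93.13 − 62.15 = 30.98 mol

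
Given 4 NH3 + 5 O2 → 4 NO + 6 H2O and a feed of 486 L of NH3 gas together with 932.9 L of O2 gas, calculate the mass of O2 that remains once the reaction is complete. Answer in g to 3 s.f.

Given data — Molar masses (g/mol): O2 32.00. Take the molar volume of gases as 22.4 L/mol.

465 g

n(NH3) = 486.0 / 22.4 = 21.70 mol
n(O2) = 932.9 / 22.4 = 41.65 mol
n/ν for NH3 = 21.70/4 = 5.425
n/ν for O2 = 41.65/5 = 8.330
Smallest n/ν is NH3 → limiting reagent.
O2 consumed = (5/4) × 21.70 = 27.13 mol
O2 remaining = 41.65 − 27.13 = 14.52 mol
mass = 14.52 × 32.00 = 464.6 g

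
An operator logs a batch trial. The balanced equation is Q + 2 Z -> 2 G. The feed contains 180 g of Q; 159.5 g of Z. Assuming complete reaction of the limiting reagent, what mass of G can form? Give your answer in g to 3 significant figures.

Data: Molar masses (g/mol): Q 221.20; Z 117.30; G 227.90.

n(Q) = 180.0 / 221.20 = 0.8137 mol
n(Z) = 159.5 / 117.30 = 1.360 mol
n/ν for Q = 0.8137/1 = 0.8137
n/ν for Z = 1.360/2 = 0.6800
Smallest n/ν is Z → limiting reagent.
n(G) = (2/2) × 1.360 = 1.360 mol
mass = 1.360 × 227.90 = 309.9 g

310 g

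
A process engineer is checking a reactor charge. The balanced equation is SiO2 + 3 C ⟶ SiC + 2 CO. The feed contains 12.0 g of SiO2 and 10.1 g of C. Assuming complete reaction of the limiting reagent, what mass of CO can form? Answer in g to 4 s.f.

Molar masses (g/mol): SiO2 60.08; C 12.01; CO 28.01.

n(SiO2) = 12.00 / 60.08 = 0.1997 mol
n(C) = 10.10 / 12.01 = 0.8410 mol
n/ν for SiO2 = 0.1997/1 = 0.1997
n/ν for C = 0.8410/3 = 0.2803
Smallest n/ν is SiO2 → limiting reagent.
n(CO) = (2/1) × 0.1997 = 0.3994 mol
mass = 0.3994 × 28.01 = 11.19 g

11.19 g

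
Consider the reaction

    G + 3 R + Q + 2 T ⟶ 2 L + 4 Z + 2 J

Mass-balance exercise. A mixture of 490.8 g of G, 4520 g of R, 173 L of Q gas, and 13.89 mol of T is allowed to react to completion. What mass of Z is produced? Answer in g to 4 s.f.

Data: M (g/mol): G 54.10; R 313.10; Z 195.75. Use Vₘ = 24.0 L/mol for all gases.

3768 g

n(G) = 490.8 / 54.10 = 9.072 mol
n(R) = 4520 / 313.10 = 14.44 mol
n(Q) = 173.0 / 24.0 = 7.208 mol
n(T) = 13.89 mol
n/ν for G = 9.072/1 = 9.072
n/ν for R = 14.44/3 = 4.813
n/ν for Q = 7.208/1 = 7.208
n/ν for T = 13.89/2 = 6.945
Smallest n/ν is R → limiting reagent.
n(Z) = (4/3) × 14.44 = 19.25 mol
mass = 19.25 × 195.75 = 3768 g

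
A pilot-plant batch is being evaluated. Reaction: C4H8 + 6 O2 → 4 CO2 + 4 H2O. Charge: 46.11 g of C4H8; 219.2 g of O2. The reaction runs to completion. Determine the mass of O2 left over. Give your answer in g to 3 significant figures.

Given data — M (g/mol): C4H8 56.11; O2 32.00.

n(C4H8) = 46.11 / 56.11 = 0.8218 mol
n(O2) = 219.2 / 32.00 = 6.850 mol
n/ν → C4H8: 0.8218, O2: 1.142; C4H8 is limiting.
O2 consumed = (6/1) × 0.8218 = 4.931 mol
O2 remaining = 6.850 − 4.931 = 1.919 mol
mass = 1.919 × 32.00 = 61.41 g

61.4 g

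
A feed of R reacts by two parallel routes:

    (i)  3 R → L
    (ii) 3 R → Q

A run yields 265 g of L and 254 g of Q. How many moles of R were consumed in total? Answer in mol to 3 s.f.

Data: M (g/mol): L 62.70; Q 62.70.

n(L) = 265 / 62.70 = 4.226 mol
n(Q) = 254 / 62.70 = 4.051 mol
n(R) via (i) = (3/1)×4.226 = 12.68 mol
n(R) via (ii) = (3/1)×4.051 = 12.15 mol
total n(R) = 12.68 + 12.15 = 24.83 mol

24.8 mol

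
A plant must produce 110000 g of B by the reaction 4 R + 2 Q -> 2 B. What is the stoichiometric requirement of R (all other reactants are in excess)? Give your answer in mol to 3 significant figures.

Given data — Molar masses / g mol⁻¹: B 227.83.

966 mol

n(B) = 110000 / 227.83 = 482.8 mol
n(R) = (4/2) × 482.8 = 965.6 mol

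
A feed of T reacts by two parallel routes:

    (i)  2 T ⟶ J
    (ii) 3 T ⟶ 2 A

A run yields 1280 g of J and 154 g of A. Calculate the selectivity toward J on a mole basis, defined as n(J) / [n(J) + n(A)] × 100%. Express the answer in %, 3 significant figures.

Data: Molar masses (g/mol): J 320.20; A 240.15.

86.2 %

n(J) = 1280 / 320.20 = 3.998 mol
n(A) = 154 / 240.15 = 0.6413 mol
selectivity = 3.998/(3.998+0.6413) × 100 = 86.18 %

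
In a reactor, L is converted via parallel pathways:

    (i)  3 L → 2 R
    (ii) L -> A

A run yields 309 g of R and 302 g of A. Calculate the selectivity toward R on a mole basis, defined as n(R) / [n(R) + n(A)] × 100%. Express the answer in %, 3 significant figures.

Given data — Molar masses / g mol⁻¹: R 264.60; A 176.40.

40.6 %

n(R) = 309 / 264.60 = 1.168 mol
n(A) = 302 / 176.40 = 1.712 mol
selectivity = 1.168/(1.168+1.712) × 100 = 40.56 %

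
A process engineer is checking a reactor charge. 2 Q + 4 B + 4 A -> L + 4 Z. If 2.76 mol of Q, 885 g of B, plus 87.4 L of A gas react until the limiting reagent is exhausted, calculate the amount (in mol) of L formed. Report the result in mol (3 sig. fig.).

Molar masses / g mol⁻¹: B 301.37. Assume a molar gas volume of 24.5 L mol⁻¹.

n(Q) = 2.760 mol
n(B) = 885.0 / 301.37 = 2.937 mol
n(A) = 87.40 / 24.5 = 3.567 mol
n/ν for Q = 2.760/2 = 1.380
n/ν for B = 2.937/4 = 0.7343
n/ν for A = 3.567/4 = 0.8918
Smallest n/ν is B → limiting reagent.
n(L) = (1/4) × 2.937 = 0.7343 mol

0.734 mol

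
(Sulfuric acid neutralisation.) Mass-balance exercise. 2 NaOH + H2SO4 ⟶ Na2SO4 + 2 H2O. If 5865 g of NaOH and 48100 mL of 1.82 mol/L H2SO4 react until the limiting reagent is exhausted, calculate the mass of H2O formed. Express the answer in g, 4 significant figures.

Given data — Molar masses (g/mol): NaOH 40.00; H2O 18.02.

n(NaOH) = 5865 / 40.00 = 146.6 mol
n(H2SO4) = 1.82 × 48100/1000 = 87.54 mol
n/ν → NaOH: 73.30, H2SO4: 87.54; NaOH is limiting.
n(H2O) = (2/2) × 146.6 = 146.6 mol
mass = 146.6 × 18.02 = 2642 g

2642 g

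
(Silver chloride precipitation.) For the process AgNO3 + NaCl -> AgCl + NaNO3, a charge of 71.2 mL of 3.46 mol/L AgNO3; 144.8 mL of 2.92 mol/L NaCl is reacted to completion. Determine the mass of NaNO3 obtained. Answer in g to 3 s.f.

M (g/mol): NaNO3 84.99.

20.9 g

n(AgNO3) = 3.46 × 71.20/1000 = 0.2464 mol
n(NaCl) = 2.92 × 144.8/1000 = 0.4228 mol
n/ν → AgNO3: 0.2464, NaCl: 0.4228; AgNO3 is limiting.
n(NaNO3) = (1/1) × 0.2464 = 0.2464 mol
mass = 0.2464 × 84.99 = 20.94 g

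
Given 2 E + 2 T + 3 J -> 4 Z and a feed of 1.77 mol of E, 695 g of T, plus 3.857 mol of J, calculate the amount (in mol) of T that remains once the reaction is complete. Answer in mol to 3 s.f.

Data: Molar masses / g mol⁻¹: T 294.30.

n(E) = 1.770 mol
n(T) = 695.0 / 294.30 = 2.362 mol
n(J) = 3.857 mol
n/ν → E: 0.8850, T: 1.181, J: 1.286; E is limiting.
T consumed = (2/2) × 1.770 = 1.770 mol
T remaining = 2.362 − 1.770 = 0.5920 mol

0.592 mol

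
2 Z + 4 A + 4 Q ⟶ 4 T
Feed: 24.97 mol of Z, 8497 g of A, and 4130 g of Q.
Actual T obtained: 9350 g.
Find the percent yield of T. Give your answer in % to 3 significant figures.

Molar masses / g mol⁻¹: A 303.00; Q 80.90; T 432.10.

n(Z) = 24.97 mol
n(A) = 8497 / 303.00 = 28.04 mol
n(Q) = 4130 / 80.90 = 51.05 mol
n/ν → Z: 12.49, A: 7.010, Q: 12.76; A is limiting.
theoretical n(T) = (4/4) × 28.04 = 28.04 mol → 12120 g
% yield = 9350 / 12120 × 100 = 77.15 %

77.2 %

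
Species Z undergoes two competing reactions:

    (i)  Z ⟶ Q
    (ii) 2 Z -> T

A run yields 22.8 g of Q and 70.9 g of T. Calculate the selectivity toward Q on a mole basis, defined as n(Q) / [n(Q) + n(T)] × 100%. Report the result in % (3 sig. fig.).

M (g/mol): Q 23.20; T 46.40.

39.1 %

n(Q) = 22.8 / 23.20 = 0.9828 mol
n(T) = 70.9 / 46.40 = 1.528 mol
selectivity = 0.9828/(0.9828+1.528) × 100 = 39.14 %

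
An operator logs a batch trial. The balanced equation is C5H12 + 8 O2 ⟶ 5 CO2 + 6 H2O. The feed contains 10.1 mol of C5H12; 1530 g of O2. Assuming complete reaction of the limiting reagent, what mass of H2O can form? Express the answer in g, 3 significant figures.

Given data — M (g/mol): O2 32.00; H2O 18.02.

646 g

n(C5H12) = 10.10 mol
n(O2) = 1530 / 32.00 = 47.81 mol
n/ν for C5H12 = 10.10/1 = 10.10
n/ν for O2 = 47.81/8 = 5.976
Smallest n/ν is O2 → limiting reagent.
n(H2O) = (6/8) × 47.81 = 35.86 mol
mass = 35.86 × 18.02 = 646.2 g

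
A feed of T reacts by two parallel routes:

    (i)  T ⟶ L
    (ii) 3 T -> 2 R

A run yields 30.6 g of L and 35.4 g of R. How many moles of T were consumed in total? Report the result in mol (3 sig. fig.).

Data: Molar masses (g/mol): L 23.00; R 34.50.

2.87 mol

n(L) = 30.6 / 23.00 = 1.330 mol
n(R) = 35.4 / 34.50 = 1.026 mol
n(T) via (i) = (1/1)×1.330 = 1.330 mol
n(T) via (ii) = (3/2)×1.026 = 1.539 mol
total n(T) = 1.330 + 1.539 = 2.869 mol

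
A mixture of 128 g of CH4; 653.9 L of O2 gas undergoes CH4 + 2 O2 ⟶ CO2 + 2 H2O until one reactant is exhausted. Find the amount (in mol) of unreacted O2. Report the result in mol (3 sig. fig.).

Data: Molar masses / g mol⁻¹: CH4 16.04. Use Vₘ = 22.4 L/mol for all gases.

13.2 mol

n(CH4) = 128.0 / 16.04 = 7.980 mol
n(O2) = 653.9 / 22.4 = 29.19 mol
n/ν for CH4 = 7.980/1 = 7.980
n/ν for O2 = 29.19/2 = 14.60
Smallest n/ν is CH4 → limiting reagent.
O2 consumed = (2/1) × 7.980 = 15.96 mol
O2 remaining = 29.19 − 15.96 = 13.23 mol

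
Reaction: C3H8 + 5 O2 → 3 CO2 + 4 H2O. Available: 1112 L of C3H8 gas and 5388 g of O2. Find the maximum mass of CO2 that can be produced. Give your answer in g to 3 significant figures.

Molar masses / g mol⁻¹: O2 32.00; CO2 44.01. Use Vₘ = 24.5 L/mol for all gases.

4450 g

n(C3H8) = 1112 / 24.5 = 45.39 mol
n(O2) = 5388 / 32.00 = 168.4 mol
n/ν → C3H8: 45.39, O2: 33.68; O2 is limiting.
n(CO2) = (3/5) × 168.4 = 101.0 mol
mass = 101.0 × 44.01 = 4445 g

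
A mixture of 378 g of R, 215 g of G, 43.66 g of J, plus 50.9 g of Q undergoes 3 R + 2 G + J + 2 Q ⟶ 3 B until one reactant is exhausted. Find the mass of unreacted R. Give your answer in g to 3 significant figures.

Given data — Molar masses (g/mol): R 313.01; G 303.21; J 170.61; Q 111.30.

163 g

n(R) = 378.0 / 313.01 = 1.208 mol
n(G) = 215.0 / 303.21 = 0.7091 mol
n(J) = 43.66 / 170.61 = 0.2559 mol
n(Q) = 50.90 / 111.30 = 0.4573 mol
n/ν → R: 0.4027, G: 0.3546, J: 0.2559, Q: 0.2287; Q is limiting.
R consumed = (3/2) × 0.4573 = 0.6860 mol
R remaining = 1.208 − 0.6860 = 0.5220 mol
mass = 0.5220 × 313.01 = 163.4 g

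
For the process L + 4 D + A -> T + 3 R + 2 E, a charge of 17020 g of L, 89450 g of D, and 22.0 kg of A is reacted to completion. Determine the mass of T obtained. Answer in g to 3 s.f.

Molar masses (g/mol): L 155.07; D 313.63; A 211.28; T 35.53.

2530 g

n(L) = 17020 / 155.07 = 109.8 mol
n(D) = 89450 / 313.63 = 285.2 mol
n(A) = 22.00×1000 / 211.28 = 104.1 mol
n/ν → L: 109.8, D: 71.30, A: 104.1; D is limiting.
n(T) = (1/4) × 285.2 = 71.30 mol
mass = 71.30 × 35.53 = 2533 g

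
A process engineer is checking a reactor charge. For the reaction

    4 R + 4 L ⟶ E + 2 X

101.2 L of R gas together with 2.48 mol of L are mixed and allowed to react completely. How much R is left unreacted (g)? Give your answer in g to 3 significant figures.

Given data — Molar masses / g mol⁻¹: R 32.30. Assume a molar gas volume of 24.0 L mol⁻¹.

n(R) = 101.2 / 24.0 = 4.217 mol
n(L) = 2.480 mol
n/ν for R = 4.217/4 = 1.054
n/ν for L = 2.480/4 = 0.6200
Smallest n/ν is L → limiting reagent.
R consumed = (4/4) × 2.480 = 2.480 mol
R remaining = 4.217 − 2.480 = 1.737 mol
mass = 1.737 × 32.30 = 56.11 g

56.1 g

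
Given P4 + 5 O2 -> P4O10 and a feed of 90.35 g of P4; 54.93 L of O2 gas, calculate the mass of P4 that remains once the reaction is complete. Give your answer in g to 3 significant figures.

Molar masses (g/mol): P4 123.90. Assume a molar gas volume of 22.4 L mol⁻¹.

n(P4) = 90.35 / 123.90 = 0.7292 mol
n(O2) = 54.93 / 22.4 = 2.452 mol
n/ν for P4 = 0.7292/1 = 0.7292
n/ν for O2 = 2.452/5 = 0.4904
Smallest n/ν is O2 → limiting reagent.
P4 consumed = (1/5) × 2.452 = 0.4904 mol
P4 remaining = 0.7292 − 0.4904 = 0.2388 mol
mass = 0.2388 × 123.90 = 29.59 g

29.6 g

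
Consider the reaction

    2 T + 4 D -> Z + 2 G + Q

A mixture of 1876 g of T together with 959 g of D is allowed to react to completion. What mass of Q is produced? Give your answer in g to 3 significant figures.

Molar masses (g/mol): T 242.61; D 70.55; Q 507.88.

n(T) = 1876 / 242.61 = 7.733 mol
n(D) = 959.0 / 70.55 = 13.59 mol
n/ν → T: 3.867, D: 3.398; D is limiting.
n(Q) = (1/4) × 13.59 = 3.398 mol
mass = 3.398 × 507.88 = 1726 g

1730 g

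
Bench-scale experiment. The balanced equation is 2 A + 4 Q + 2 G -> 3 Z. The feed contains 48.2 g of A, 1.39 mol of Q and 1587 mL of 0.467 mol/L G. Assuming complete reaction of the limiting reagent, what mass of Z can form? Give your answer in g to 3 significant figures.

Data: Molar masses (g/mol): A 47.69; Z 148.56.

n(A) = 48.20 / 47.69 = 1.011 mol
n(Q) = 1.390 mol
n(G) = 0.467 × 1587/1000 = 0.7411 mol
n/ν for A = 1.011/2 = 0.5055
n/ν for Q = 1.390/4 = 0.3475
n/ν for G = 0.7411/2 = 0.3706
Smallest n/ν is Q → limiting reagent.
n(Z) = (3/4) × 1.390 = 1.043 mol
mass = 1.043 × 148.56 = 154.9 g

155 g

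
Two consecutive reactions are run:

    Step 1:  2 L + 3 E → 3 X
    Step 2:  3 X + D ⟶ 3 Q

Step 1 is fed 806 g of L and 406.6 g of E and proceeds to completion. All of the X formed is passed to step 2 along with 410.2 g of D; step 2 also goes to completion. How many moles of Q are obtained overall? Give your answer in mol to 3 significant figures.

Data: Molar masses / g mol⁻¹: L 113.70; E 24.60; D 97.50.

Step 1:
n(L) = 806.0 / 113.70 = 7.089 mol
n(E) = 406.6 / 24.60 = 16.53 mol
n/ν → L: 3.545, E: 5.510; L is limiting.
n(X) produced = (3/2) × 7.089 = 10.63 mol
Step 2:
n(X) available = 10.63 mol
n(D) = 410.2 / 97.50 = 4.207 mol
n/ν → X: 3.543, D: 4.207; X is limiting.
n(Q) = (3/3) × 10.63 = 10.63 mol

10.6 mol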